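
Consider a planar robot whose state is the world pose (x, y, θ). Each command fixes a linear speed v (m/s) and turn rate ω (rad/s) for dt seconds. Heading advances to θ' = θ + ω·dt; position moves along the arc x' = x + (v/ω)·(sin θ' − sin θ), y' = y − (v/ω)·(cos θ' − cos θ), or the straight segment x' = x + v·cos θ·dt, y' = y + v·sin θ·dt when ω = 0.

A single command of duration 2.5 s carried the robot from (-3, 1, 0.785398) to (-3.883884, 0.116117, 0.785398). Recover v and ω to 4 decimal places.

v = -0.5000, ω = 0.0000

Δθ = 0.785398 − 0.785398 = 0.000000
ω = Δθ/dt = 0.000000/2.5 = 0.0000
ω = 0 → v = (Δx·cos θ + Δy·sin θ)/dt = -0.5000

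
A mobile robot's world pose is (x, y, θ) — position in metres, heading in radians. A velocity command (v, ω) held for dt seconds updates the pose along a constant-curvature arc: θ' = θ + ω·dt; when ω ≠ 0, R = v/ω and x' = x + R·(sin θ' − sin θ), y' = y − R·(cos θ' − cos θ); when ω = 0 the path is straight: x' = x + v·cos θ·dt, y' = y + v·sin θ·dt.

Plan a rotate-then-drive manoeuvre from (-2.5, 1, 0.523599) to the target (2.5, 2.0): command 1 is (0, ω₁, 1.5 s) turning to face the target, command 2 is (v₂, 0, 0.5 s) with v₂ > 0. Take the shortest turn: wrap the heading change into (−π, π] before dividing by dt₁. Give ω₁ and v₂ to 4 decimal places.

ω₁ = -0.2175, v₂ = 10.1980

heading to target = atan2(2−1, 2.5−-2.5) = 0.1974
Δθ = wrap(0.1974 − 0.5236) = -0.3262; ω₁ = Δθ/dt₁ = -0.2175
distance = √((2.5−-2.5)² + (2−1)²) = 5.0990; v₂ = distance/dt₂ = 10.1980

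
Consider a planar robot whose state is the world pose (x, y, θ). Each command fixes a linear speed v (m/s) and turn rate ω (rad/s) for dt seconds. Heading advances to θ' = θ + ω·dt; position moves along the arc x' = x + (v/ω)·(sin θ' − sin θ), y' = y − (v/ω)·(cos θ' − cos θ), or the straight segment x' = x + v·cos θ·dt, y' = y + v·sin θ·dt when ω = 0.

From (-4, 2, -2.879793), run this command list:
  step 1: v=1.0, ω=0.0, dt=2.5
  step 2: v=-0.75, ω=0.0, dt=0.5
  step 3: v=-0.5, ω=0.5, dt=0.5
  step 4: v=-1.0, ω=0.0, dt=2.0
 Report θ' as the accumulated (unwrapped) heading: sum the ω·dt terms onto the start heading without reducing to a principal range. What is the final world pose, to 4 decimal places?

step 1: θ'=-2.8798 (straight) → pose (-6.4148, 1.3530, -2.8798)
step 2: θ'=-2.8798 (straight) → pose (-6.0526, 1.4500, -2.8798)
step 3: θ'=-2.6298 (R=-1.0000) → pose (-5.8217, 1.5441, -2.6298)
step 4: θ'=-2.6298 (straight) → pose (-4.0779, 2.5236, -2.6298)

(-4.0779, 2.5236, -2.6298)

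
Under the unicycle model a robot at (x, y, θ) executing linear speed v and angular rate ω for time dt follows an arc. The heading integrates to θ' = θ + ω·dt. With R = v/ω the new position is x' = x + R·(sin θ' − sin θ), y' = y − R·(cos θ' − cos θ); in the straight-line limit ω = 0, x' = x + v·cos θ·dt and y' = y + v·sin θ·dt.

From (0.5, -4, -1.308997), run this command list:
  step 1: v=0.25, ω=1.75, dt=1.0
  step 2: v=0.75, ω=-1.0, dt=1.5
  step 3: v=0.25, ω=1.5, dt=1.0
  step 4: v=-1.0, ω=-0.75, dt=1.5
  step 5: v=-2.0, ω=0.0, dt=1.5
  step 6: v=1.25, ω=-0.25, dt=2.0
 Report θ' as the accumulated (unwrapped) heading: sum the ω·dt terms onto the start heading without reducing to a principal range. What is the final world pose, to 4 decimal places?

(-0.3762, -4.3933, -1.1840)

step 1: θ'=0.4410 (R=0.1429) → pose (0.6990, -4.0922, 0.4410)
step 2: θ'=-1.0590 (R=-0.7500) → pose (1.6730, -4.4031, -1.0590)
step 3: θ'=0.4410 (R=0.1667) → pose (1.8895, -4.4722, 0.4410)
step 4: θ'=-0.6840 (R=1.3333) → pose (0.4778, -4.2999, -0.6840)
step 5: θ'=-0.6840 (straight) → pose (-1.8474, -2.4042, -0.6840)
step 6: θ'=-1.1840 (R=-5.0000) → pose (-0.3762, -4.3933, -1.1840)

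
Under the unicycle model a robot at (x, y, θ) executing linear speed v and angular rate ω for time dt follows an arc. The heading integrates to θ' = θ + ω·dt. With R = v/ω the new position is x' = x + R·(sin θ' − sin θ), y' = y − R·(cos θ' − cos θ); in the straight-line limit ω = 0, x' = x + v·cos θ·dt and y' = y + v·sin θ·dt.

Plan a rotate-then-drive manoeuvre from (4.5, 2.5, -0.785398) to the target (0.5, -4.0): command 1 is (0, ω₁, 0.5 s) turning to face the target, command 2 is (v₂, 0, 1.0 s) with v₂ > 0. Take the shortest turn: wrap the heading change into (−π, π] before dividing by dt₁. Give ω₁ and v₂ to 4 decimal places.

heading to target = atan2(-4−2.5, 0.5−4.5) = -2.1225
Δθ = wrap(-2.1225 − -0.7854) = -1.3371; ω₁ = Δθ/dt₁ = -2.6741
distance = √((0.5−4.5)² + (-4−2.5)²) = 7.6322; v₂ = distance/dt₂ = 7.6322

ω₁ = -2.6741, v₂ = 7.6322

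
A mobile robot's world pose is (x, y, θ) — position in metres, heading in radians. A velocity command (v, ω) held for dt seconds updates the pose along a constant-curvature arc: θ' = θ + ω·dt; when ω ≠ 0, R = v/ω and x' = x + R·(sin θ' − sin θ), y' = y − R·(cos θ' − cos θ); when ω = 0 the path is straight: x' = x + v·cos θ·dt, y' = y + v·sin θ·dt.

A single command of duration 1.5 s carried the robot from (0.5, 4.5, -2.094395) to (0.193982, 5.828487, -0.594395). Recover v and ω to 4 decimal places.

Δθ = -0.594395 − -2.094395 = 1.500000
ω = Δθ/dt = 1.500000/1.5 = 1.0000
R = −Δy/(cos θ' − cos θ) = -1.0000
v = R·ω = -1.0000·1.0000 = -1.0000

v = -1.0000, ω = 1.0000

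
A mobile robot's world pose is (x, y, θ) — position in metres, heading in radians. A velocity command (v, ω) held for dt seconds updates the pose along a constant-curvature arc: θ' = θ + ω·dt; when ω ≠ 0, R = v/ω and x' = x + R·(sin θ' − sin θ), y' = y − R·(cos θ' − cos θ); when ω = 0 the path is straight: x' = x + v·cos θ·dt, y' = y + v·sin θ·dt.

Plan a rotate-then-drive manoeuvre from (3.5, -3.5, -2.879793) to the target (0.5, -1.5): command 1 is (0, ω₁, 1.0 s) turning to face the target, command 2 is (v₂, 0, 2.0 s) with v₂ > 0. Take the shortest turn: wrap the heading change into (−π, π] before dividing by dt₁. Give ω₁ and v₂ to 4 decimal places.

heading to target = atan2(-1.5−-3.5, 0.5−3.5) = 2.5536
Δθ = wrap(2.5536 − -2.8798) = -0.8498; ω₁ = Δθ/dt₁ = -0.8498
distance = √((0.5−3.5)² + (-1.5−-3.5)²) = 3.6056; v₂ = distance/dt₂ = 1.8028

ω₁ = -0.8498, v₂ = 1.8028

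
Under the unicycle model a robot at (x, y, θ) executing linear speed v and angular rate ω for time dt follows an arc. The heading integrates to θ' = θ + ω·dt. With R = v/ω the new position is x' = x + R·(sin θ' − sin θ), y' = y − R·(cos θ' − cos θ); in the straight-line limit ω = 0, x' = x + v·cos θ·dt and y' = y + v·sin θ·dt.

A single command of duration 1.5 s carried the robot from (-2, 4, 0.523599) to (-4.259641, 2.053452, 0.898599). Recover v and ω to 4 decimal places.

Δθ = 0.898599 − 0.523599 = 0.375000
ω = Δθ/dt = 0.375000/1.5 = 0.2500
R = Δx/(sin θ' − sin θ) = -8.0000
v = R·ω = -8.0000·0.2500 = -2.0000

v = -2.0000, ω = 0.2500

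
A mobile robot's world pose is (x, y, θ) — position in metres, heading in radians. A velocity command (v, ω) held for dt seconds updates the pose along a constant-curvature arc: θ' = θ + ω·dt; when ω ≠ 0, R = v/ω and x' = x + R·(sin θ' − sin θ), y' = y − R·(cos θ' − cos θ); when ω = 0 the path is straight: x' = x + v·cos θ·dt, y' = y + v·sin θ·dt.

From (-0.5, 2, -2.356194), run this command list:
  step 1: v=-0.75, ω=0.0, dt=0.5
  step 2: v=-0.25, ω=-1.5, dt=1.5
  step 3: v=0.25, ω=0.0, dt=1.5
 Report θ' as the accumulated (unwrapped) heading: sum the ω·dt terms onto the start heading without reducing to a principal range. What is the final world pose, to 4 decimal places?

step 1: θ'=-2.3562 (straight) → pose (-0.2348, 2.2652, -2.3562)
step 2: θ'=-4.6062 (R=0.1667) → pose (0.0487, 2.1650, -4.6062)
step 3: θ'=-4.6062 (straight) → pose (0.0090, 2.5379, -4.6062)

(0.0090, 2.5379, -4.6062)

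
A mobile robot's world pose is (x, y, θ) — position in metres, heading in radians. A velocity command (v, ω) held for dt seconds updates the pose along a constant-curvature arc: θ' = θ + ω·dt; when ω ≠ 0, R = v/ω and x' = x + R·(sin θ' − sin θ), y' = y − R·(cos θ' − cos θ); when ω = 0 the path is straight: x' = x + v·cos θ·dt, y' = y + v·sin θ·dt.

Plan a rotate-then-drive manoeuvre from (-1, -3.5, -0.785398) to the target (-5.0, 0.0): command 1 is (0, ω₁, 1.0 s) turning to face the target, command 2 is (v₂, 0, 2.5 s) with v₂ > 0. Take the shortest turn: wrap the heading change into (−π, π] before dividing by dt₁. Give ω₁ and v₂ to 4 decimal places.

heading to target = atan2(0−-3.5, -5−-1) = 2.4228
Δθ = wrap(2.4228 − -0.7854) = -3.0750; ω₁ = Δθ/dt₁ = -3.0750
distance = √((-5−-1)² + (0−-3.5)²) = 5.3151; v₂ = distance/dt₂ = 2.1260

ω₁ = -3.0750, v₂ = 2.1260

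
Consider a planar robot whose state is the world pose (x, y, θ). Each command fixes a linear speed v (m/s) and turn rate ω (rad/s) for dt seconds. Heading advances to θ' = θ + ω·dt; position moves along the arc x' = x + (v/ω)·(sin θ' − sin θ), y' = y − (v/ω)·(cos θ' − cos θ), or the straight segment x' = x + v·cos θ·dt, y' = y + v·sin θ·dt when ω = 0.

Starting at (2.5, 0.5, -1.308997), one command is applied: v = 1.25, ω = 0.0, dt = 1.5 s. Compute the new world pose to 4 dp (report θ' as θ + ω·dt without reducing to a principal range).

(2.9853, -1.3111, -1.3090)

θ' = -1.3090 + 0.0·1.5 = -1.3090
ω = 0 → straight: x' = 2.5 + 1.25·cos(-1.3090)·1.5 = 2.9853
y' = 0.5 + 1.25·sin(-1.3090)·1.5 = -1.3111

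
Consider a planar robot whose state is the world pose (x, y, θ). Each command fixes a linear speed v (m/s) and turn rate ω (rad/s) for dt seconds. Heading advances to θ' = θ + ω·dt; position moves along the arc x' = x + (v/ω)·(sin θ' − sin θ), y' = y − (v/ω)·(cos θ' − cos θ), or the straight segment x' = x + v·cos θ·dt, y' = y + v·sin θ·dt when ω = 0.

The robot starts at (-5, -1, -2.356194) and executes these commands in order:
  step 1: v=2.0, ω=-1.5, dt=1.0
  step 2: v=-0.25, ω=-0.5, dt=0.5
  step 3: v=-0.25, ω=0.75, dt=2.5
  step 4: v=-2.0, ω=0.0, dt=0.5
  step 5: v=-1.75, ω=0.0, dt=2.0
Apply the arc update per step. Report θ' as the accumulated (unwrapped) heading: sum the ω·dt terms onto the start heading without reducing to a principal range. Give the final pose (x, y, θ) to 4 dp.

step 1: θ'=-3.8562 (R=-1.3333) → pose (-6.8166, -1.0643, -3.8562)
step 2: θ'=-4.1062 (R=0.5000) → pose (-6.7333, -1.1571, -4.1062)
step 3: θ'=-2.2312 (R=-0.3333) → pose (-6.1961, -1.1717, -2.2312)
step 4: θ'=-2.2312 (straight) → pose (-5.5827, -0.3819, -2.2312)
step 5: θ'=-2.2312 (straight) → pose (-3.4357, 2.3822, -2.2312)

(-3.4357, 2.3822, -2.2312)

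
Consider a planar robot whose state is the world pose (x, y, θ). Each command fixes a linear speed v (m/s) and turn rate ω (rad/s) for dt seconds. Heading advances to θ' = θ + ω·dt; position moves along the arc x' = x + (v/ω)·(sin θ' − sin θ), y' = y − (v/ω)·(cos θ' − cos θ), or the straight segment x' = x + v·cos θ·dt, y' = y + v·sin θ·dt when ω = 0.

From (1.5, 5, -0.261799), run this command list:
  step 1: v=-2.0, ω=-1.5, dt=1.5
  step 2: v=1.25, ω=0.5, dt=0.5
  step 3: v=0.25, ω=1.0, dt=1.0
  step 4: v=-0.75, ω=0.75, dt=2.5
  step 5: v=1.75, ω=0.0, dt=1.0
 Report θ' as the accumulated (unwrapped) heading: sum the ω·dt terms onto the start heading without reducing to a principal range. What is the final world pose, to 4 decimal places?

step 1: θ'=-2.5118 (R=1.3333) → pose (1.0598, 7.3654, -2.5118)
step 2: θ'=-2.2618 (R=2.5000) → pose (0.6057, 6.9383, -2.2618)
step 3: θ'=-1.2618 (R=0.2500) → pose (0.5602, 6.7030, -1.2618)
step 4: θ'=0.6132 (R=-1.0000) → pose (-0.9679, 7.2167, 0.6132)
step 5: θ'=0.6132 (straight) → pose (0.4632, 8.2238, 0.6132)

(0.4632, 8.2238, 0.6132)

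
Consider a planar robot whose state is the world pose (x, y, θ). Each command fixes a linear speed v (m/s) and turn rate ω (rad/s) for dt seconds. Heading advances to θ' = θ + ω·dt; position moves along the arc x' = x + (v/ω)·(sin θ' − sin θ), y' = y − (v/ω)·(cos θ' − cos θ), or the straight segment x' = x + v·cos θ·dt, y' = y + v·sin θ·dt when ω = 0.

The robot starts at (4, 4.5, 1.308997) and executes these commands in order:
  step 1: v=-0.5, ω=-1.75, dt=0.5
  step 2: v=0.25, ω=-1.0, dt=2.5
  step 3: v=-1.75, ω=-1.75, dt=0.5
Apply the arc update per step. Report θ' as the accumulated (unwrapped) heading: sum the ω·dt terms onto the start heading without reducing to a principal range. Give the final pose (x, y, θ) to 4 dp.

(4.8499, 4.4738, -2.9410)

step 1: θ'=0.4340 (R=0.2857) → pose (3.8442, 4.3147, 0.4340)
step 2: θ'=-2.0660 (R=-0.2500) → pose (4.1693, 3.9691, -2.0660)
step 3: θ'=-2.9410 (R=1.0000) → pose (4.8499, 4.4738, -2.9410)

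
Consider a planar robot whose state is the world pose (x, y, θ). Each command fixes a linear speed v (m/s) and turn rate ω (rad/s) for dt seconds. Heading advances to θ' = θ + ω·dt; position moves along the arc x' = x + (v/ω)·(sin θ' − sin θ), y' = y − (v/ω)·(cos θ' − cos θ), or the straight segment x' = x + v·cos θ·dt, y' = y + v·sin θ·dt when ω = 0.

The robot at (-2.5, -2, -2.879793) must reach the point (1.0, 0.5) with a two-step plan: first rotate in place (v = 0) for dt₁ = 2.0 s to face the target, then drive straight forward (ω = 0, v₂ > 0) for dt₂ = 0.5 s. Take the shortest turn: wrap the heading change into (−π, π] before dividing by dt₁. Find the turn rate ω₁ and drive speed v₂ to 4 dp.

heading to target = atan2(0.5−-2, 1−-2.5) = 0.6202
Δθ = wrap(0.6202 − -2.8798) = -2.7831; ω₁ = Δθ/dt₁ = -1.3916
distance = √((1−-2.5)² + (0.5−-2)²) = 4.3012; v₂ = distance/dt₂ = 8.6023

ω₁ = -1.3916, v₂ = 8.6023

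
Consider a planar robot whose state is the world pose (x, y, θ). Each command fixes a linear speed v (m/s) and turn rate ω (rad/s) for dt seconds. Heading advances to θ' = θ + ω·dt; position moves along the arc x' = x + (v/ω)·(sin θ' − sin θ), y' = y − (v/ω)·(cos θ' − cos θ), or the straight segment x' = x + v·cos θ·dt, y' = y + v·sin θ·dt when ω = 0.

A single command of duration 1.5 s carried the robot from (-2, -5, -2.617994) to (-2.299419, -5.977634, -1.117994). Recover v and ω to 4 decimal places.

Δθ = -1.117994 − -2.617994 = 1.500000
ω = Δθ/dt = 1.500000/1.5 = 1.0000
R = −Δy/(cos θ' − cos θ) = 0.7500
v = R·ω = 0.7500·1.0000 = 0.7500

v = 0.7500, ω = 1.0000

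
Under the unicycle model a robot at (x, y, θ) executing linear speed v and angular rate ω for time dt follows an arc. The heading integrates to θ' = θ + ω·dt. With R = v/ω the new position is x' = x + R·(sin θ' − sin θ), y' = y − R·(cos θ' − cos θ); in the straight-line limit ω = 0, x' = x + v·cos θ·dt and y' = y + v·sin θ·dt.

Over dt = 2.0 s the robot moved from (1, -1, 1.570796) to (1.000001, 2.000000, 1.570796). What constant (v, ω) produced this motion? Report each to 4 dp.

Δθ = 1.570796 − 1.570796 = 0.000000
ω = Δθ/dt = 0.000000/2.0 = 0.0000
ω = 0 → v = (Δx·cos θ + Δy·sin θ)/dt = 1.5000

v = 1.5000, ω = 0.0000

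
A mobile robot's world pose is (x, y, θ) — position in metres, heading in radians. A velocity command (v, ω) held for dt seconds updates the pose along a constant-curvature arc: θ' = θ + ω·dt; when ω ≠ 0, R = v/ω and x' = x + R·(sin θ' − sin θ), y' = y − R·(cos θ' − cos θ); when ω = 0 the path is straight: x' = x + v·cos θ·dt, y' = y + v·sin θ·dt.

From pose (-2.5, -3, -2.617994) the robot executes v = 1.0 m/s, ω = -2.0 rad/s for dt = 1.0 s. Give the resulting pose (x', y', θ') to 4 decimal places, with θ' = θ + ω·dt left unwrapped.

(-3.2478, -2.6141, -4.6180)

θ' = -2.6180 + -2.0·1.0 = -4.6180
R = v/ω = 1.0/-2.0 = -0.5000
x' = -2.5 + -0.5000·(sin -4.6180 − sin -2.6180) = -3.2478
y' = -3 − -0.5000·(cos -4.6180 − cos -2.6180) = -2.6141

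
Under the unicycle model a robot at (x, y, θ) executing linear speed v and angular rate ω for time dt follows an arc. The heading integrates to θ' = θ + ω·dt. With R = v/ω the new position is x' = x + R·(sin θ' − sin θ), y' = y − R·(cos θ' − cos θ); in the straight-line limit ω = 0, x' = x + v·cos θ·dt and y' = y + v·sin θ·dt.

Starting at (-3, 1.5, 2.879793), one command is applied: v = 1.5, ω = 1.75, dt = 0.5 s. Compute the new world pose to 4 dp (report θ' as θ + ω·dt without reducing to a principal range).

(-3.7151, 1.3730, 3.7548)

θ' = 2.8798 + 1.75·0.5 = 3.7548
R = v/ω = 1.5/1.75 = 0.8571
x' = -3 + 0.8571·(sin 3.7548 − sin 2.8798) = -3.7151
y' = 1.5 − 0.8571·(cos 3.7548 − cos 2.8798) = 1.3730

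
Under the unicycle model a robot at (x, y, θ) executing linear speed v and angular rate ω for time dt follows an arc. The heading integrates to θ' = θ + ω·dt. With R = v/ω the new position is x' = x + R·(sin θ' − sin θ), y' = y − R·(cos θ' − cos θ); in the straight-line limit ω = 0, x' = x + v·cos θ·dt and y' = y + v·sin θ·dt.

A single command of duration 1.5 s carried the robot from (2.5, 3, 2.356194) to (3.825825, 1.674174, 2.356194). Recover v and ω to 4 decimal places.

v = -1.2500, ω = 0.0000

Δθ = 2.356194 − 2.356194 = 0.000000
ω = Δθ/dt = 0.000000/1.5 = 0.0000
ω = 0 → v = (Δx·cos θ + Δy·sin θ)/dt = -1.2500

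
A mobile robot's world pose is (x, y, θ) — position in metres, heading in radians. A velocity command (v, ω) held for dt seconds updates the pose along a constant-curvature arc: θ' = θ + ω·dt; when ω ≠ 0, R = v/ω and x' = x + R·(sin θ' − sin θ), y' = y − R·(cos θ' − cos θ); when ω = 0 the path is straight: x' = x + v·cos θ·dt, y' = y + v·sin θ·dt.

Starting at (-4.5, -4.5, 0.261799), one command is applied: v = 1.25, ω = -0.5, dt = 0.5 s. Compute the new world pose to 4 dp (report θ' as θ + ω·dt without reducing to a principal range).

θ' = 0.2618 + -0.5·0.5 = 0.0118
R = v/ω = 1.25/-0.5 = -2.5000
x' = -4.5 + -2.5000·(sin 0.0118 − sin 0.2618) = -3.8825
y' = -4.5 − -2.5000·(cos 0.0118 − cos 0.2618) = -4.4150

(-3.8825, -4.4150, 0.0118)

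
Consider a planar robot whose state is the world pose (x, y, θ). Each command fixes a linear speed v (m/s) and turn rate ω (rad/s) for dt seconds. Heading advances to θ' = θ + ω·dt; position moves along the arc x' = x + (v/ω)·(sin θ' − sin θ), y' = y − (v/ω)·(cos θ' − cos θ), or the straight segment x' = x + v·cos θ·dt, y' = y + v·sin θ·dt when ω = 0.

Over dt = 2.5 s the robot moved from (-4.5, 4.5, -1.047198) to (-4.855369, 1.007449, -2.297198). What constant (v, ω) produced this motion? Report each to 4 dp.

Δθ = -2.297198 − -1.047198 = -1.250000
ω = Δθ/dt = -1.250000/2.5 = -0.5000
R = −Δy/(cos θ' − cos θ) = -3.0000
v = R·ω = -3.0000·-0.5000 = 1.5000

v = 1.5000, ω = -0.5000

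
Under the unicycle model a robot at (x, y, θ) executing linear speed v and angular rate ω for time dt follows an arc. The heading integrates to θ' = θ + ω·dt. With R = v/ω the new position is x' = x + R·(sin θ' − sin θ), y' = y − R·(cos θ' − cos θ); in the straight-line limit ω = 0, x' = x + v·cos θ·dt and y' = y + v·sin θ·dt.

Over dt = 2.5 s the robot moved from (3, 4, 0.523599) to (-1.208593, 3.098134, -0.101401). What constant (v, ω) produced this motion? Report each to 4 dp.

v = -1.7500, ω = -0.2500

Δθ = -0.101401 − 0.523599 = -0.625000
ω = Δθ/dt = -0.625000/2.5 = -0.2500
R = Δx/(sin θ' − sin θ) = 7.0000
v = R·ω = 7.0000·-0.2500 = -1.7500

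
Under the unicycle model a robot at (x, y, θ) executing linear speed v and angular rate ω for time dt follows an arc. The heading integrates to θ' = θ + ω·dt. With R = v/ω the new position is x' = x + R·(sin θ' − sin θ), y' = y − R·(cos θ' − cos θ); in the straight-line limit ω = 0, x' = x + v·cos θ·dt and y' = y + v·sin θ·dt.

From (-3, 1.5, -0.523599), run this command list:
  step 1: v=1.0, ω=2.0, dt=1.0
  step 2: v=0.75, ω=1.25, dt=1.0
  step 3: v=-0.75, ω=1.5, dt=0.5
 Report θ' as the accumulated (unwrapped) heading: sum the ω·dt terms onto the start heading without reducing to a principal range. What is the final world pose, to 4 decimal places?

(-2.2416, 2.4767, 3.4764)

step 1: θ'=1.4764 (R=0.5000) → pose (-2.2522, 1.8859, 1.4764)
step 2: θ'=2.7264 (R=0.6000) → pose (-2.6075, 2.4915, 2.7264)
step 3: θ'=3.4764 (R=-0.5000) → pose (-2.2416, 2.4767, 3.4764)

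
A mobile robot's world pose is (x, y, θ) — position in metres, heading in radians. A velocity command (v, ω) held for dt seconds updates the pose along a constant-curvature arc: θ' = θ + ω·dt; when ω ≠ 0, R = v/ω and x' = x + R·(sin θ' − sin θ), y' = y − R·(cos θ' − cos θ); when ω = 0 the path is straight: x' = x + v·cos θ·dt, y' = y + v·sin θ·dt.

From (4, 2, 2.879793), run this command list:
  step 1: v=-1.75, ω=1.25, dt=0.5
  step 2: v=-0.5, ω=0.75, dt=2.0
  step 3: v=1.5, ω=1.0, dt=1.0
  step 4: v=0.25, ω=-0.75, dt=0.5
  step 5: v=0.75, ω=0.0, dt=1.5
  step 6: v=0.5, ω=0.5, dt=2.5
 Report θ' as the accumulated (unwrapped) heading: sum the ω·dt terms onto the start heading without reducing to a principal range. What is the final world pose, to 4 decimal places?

(8.4594, 1.0762, 6.8798)

step 1: θ'=3.5048 (R=-1.4000) → pose (4.8597, 2.0436, 3.5048)
step 2: θ'=5.0048 (R=-0.6667) → pose (5.2612, 2.8590, 5.0048)
step 3: θ'=6.0048 (R=1.5000) → pose (6.2854, 1.8491, 6.0048)
step 4: θ'=5.6298 (R=-0.3333) → pose (6.3964, 1.7933, 5.6298)
step 5: θ'=5.6298 (straight) → pose (7.2897, 1.1094, 5.6298)
step 6: θ'=6.8798 (R=1.0000) → pose (8.4594, 1.0762, 6.8798)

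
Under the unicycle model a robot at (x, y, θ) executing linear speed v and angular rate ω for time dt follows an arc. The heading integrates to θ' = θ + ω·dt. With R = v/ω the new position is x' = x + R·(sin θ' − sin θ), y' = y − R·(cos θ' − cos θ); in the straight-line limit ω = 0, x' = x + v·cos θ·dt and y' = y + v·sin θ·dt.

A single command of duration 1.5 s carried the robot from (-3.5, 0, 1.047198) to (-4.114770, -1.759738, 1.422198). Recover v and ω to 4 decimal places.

v = -1.2500, ω = 0.2500

Δθ = 1.422198 − 1.047198 = 0.375000
ω = Δθ/dt = 0.375000/1.5 = 0.2500
R = −Δy/(cos θ' − cos θ) = -5.0000
v = R·ω = -5.0000·0.2500 = -1.2500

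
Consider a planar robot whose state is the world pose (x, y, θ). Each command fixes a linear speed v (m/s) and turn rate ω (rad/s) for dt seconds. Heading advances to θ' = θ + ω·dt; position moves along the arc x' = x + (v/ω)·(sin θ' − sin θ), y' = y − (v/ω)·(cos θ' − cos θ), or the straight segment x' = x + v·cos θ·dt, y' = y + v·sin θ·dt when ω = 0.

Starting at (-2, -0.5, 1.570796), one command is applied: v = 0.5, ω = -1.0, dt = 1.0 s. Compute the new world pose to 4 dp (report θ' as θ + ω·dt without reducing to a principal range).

(-1.7702, -0.0793, 0.5708)

θ' = 1.5708 + -1.0·1.0 = 0.5708
R = v/ω = 0.5/-1.0 = -0.5000
x' = -2 + -0.5000·(sin 0.5708 − sin 1.5708) = -1.7702
y' = -0.5 − -0.5000·(cos 0.5708 − cos 1.5708) = -0.0793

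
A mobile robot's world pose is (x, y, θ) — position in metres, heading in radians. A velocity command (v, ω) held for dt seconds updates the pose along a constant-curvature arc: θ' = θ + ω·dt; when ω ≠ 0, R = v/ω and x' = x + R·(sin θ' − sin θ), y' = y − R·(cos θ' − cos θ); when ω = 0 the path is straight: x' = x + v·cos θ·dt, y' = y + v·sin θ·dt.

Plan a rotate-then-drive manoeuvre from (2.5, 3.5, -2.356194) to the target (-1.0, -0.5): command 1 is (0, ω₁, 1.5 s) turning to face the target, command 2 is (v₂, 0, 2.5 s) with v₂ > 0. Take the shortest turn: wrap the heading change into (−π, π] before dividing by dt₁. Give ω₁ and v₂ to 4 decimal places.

heading to target = atan2(-0.5−3.5, -1−2.5) = -2.2896
Δθ = wrap(-2.2896 − -2.3562) = 0.0666; ω₁ = Δθ/dt₁ = 0.0444
distance = √((-1−2.5)² + (-0.5−3.5)²) = 5.3151; v₂ = distance/dt₂ = 2.1260

ω₁ = 0.0444, v₂ = 2.1260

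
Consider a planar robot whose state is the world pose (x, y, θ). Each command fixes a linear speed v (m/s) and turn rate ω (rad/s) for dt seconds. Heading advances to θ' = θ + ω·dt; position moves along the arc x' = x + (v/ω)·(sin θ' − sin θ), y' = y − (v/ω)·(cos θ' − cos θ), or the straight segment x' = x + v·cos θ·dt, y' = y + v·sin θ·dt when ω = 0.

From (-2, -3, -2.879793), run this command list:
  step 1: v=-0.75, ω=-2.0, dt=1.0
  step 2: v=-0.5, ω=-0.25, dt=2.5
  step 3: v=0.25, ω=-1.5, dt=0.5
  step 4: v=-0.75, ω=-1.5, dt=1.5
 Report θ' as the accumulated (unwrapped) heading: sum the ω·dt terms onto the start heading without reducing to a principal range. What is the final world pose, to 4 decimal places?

step 1: θ'=-4.8798 (R=0.3750) → pose (-1.5332, -3.4247, -4.8798)
step 2: θ'=-5.5048 (R=2.0000) → pose (-2.1010, -4.5155, -5.5048)
step 3: θ'=-6.2548 (R=-0.1667) → pose (-1.9887, -4.4676, -6.2548)
step 4: θ'=-8.5048 (R=0.5000) → pose (-2.4007, -3.6649, -8.5048)

(-2.4007, -3.6649, -8.5048)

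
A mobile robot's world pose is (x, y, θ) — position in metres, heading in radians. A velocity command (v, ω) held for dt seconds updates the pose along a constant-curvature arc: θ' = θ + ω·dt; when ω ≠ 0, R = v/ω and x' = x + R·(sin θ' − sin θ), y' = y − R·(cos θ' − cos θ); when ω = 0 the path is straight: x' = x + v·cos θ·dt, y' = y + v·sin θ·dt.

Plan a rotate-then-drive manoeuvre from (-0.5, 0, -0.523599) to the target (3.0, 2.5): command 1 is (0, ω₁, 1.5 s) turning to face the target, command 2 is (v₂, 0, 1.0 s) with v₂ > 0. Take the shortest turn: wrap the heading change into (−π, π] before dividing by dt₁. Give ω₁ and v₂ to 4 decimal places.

heading to target = atan2(2.5−0, 3−-0.5) = 0.6202
Δθ = wrap(0.6202 − -0.5236) = 1.1438; ω₁ = Δθ/dt₁ = 0.7626
distance = √((3−-0.5)² + (2.5−0)²) = 4.3012; v₂ = distance/dt₂ = 4.3012

ω₁ = 0.7626, v₂ = 4.3012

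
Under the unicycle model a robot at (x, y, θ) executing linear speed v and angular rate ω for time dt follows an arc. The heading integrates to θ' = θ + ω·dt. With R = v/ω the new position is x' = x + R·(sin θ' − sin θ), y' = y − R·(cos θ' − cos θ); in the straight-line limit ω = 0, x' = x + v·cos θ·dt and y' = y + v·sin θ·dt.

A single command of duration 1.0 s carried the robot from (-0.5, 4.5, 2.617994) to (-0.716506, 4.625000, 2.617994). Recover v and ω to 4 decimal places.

Δθ = 2.617994 − 2.617994 = 0.000000
ω = Δθ/dt = 0.000000/1.0 = 0.0000
ω = 0 → v = (Δx·cos θ + Δy·sin θ)/dt = 0.2500

v = 0.2500, ω = 0.0000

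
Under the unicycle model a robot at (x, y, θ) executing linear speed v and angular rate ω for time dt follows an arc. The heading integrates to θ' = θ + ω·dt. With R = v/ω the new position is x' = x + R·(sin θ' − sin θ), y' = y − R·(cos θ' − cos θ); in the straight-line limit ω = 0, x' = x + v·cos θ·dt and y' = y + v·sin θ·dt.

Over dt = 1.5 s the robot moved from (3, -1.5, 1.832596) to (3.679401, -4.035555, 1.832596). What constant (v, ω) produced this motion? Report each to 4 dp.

v = -1.7500, ω = 0.0000

Δθ = 1.832596 − 1.832596 = 0.000000
ω = Δθ/dt = 0.000000/1.5 = 0.0000
ω = 0 → v = (Δx·cos θ + Δy·sin θ)/dt = -1.7500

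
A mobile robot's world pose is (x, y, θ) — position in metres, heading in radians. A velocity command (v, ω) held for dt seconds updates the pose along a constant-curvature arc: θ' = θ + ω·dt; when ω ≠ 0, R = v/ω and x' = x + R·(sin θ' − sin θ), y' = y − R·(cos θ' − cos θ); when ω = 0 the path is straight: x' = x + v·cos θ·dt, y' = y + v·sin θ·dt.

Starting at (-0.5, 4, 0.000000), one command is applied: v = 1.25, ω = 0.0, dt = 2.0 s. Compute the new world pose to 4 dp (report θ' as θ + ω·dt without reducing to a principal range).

θ' = 0.0000 + 0.0·2.0 = 0.0000
ω = 0 → straight: x' = -0.5 + 1.25·cos(0.0000)·2.0 = 2.0000
y' = 4 + 1.25·sin(0.0000)·2.0 = 4.0000

(2.0000, 4.0000, 0.0000)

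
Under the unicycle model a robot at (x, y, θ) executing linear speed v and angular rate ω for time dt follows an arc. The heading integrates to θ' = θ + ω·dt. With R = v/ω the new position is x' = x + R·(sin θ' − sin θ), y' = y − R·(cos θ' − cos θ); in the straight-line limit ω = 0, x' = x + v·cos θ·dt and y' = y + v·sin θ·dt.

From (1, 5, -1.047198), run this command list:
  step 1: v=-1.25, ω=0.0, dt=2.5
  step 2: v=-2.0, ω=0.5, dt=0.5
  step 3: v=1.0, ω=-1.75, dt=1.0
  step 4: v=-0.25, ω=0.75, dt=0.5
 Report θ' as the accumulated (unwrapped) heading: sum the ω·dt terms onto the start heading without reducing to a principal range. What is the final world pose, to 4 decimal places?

step 1: θ'=-1.0472 (straight) → pose (-0.5625, 7.7063, -1.0472)
step 2: θ'=-0.7972 (R=-4.0000) → pose (-1.1650, 8.5012, -0.7972)
step 3: θ'=-2.5472 (R=-0.5714) → pose (-1.2538, 7.6285, -2.5472)
step 4: θ'=-2.1722 (R=-0.3333) → pose (-1.1656, 7.7161, -2.1722)

(-1.1656, 7.7161, -2.1722)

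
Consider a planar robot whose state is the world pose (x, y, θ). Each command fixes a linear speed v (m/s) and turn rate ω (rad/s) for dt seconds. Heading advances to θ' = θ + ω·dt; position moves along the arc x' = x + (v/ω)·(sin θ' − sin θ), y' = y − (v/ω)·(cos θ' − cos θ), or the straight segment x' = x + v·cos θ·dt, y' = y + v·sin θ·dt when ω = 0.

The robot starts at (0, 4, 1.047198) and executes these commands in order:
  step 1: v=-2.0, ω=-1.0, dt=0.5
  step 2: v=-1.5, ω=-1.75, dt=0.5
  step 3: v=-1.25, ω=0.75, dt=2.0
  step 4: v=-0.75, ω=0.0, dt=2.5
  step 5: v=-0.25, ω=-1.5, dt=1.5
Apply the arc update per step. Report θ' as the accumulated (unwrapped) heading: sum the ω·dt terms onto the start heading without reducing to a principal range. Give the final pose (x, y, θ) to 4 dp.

step 1: θ'=0.5472 (R=2.0000) → pose (-0.6915, 3.2920, 0.5472)
step 2: θ'=-0.3278 (R=0.8571) → pose (-1.4134, 3.2125, -0.3278)
step 3: θ'=1.1722 (R=-1.6667) → pose (-3.4860, 2.2815, 1.1722)
step 4: θ'=1.1722 (straight) → pose (-4.2137, 0.5535, 1.1722)
step 5: θ'=-1.0778 (R=0.1667) → pose (-4.5142, 0.5393, -1.0778)

(-4.5142, 0.5393, -1.0778)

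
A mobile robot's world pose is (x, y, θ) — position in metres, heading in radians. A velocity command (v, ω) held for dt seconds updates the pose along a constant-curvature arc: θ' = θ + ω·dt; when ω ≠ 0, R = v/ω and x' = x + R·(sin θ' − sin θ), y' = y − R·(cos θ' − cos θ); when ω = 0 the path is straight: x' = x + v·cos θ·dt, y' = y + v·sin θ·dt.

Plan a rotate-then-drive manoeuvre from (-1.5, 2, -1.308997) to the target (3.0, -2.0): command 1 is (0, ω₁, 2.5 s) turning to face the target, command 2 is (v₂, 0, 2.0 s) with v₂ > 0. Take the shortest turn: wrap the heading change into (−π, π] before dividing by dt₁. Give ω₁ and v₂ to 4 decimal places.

ω₁ = 0.2329, v₂ = 3.0104

heading to target = atan2(-2−2, 3−-1.5) = -0.7266
Δθ = wrap(-0.7266 − -1.3090) = 0.5824; ω₁ = Δθ/dt₁ = 0.2329
distance = √((3−-1.5)² + (-2−2)²) = 6.0208; v₂ = distance/dt₂ = 3.0104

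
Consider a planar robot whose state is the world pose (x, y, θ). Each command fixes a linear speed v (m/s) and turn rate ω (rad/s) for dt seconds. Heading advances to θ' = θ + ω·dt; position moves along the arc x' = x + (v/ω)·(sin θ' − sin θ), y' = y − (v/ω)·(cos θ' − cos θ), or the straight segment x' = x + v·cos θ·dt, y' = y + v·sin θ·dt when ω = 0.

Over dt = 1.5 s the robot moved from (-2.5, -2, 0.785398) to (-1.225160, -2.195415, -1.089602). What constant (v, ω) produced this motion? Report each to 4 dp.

Δθ = -1.089602 − 0.785398 = -1.875000
ω = Δθ/dt = -1.875000/1.5 = -1.2500
R = Δx/(sin θ' − sin θ) = -0.8000
v = R·ω = -0.8000·-1.2500 = 1.0000

v = 1.0000, ω = -1.2500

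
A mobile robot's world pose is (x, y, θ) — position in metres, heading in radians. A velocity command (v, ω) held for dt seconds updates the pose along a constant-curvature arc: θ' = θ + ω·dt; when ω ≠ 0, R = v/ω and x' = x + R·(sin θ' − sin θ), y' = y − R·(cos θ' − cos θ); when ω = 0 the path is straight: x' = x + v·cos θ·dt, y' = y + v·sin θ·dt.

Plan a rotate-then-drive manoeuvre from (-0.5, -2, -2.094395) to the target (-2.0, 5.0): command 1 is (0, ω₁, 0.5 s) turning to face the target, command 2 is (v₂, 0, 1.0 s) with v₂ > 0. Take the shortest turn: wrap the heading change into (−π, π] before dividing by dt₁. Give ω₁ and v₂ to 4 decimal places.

heading to target = atan2(5−-2, -2−-0.5) = 1.7819
Δθ = wrap(1.7819 − -2.0944) = -2.4069; ω₁ = Δθ/dt₁ = -4.8138
distance = √((-2−-0.5)² + (5−-2)²) = 7.1589; v₂ = distance/dt₂ = 7.1589

ω₁ = -4.8138, v₂ = 7.1589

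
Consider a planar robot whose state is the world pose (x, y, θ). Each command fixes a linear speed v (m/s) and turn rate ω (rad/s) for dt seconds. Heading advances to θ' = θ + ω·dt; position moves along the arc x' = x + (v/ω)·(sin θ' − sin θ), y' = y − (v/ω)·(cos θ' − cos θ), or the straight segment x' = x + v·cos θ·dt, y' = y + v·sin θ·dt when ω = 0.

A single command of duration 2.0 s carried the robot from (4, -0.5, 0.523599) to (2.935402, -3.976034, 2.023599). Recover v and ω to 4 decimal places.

Δθ = 2.023599 − 0.523599 = 1.500000
ω = Δθ/dt = 1.500000/2.0 = 0.7500
R = −Δy/(cos θ' − cos θ) = -2.6667
v = R·ω = -2.6667·0.7500 = -2.0000

v = -2.0000, ω = 0.7500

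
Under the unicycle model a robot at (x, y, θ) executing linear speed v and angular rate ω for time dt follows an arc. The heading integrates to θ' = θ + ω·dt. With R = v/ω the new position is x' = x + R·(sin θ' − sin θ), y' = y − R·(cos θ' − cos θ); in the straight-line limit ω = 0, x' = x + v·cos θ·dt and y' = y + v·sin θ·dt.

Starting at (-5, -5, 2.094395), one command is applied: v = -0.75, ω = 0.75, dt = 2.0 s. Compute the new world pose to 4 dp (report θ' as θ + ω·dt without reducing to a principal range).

θ' = 2.0944 + 0.75·2.0 = 3.5944
R = v/ω = -0.75/0.75 = -1.0000
x' = -5 + -1.0000·(sin 3.5944 − sin 2.0944) = -3.6965
y' = -5 − -1.0000·(cos 3.5944 − cos 2.0944) = -5.3992

(-3.6965, -5.3992, 3.5944)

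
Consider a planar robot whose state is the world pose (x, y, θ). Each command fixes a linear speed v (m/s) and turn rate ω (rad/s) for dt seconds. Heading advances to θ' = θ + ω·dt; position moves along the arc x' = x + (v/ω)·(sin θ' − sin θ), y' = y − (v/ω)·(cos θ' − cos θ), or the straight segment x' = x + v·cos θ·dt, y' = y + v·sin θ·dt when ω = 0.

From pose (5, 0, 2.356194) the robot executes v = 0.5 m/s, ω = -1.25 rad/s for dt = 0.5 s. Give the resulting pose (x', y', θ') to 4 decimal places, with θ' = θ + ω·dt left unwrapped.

(4.8880, 0.2190, 1.7312)

θ' = 2.3562 + -1.25·0.5 = 1.7312
R = v/ω = 0.5/-1.25 = -0.4000
x' = 5 + -0.4000·(sin 1.7312 − sin 2.3562) = 4.8880
y' = 0 − -0.4000·(cos 1.7312 − cos 2.3562) = 0.2190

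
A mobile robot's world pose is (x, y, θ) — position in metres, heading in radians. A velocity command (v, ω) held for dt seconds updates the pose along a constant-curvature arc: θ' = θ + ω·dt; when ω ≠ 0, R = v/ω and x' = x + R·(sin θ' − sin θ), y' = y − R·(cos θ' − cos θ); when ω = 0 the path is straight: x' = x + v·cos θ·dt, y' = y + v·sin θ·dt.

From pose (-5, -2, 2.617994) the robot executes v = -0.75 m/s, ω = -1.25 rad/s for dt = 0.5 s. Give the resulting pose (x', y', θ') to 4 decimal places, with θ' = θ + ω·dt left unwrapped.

θ' = 2.6180 + -1.25·0.5 = 1.9930
R = v/ω = -0.75/-1.25 = 0.6000
x' = -5 + 0.6000·(sin 1.9930 − sin 2.6180) = -4.7527
y' = -2 − 0.6000·(cos 1.9930 − cos 2.6180) = -2.2738

(-4.7527, -2.2738, 1.9930)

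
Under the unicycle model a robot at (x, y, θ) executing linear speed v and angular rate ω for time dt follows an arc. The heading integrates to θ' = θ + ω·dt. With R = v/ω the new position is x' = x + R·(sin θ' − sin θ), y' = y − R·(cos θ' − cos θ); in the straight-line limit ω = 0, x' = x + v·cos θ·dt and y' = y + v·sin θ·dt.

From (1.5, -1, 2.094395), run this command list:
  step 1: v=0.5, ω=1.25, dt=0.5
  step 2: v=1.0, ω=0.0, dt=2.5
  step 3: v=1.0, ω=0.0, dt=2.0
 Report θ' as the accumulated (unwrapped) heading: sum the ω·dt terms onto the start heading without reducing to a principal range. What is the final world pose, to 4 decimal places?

(-2.7874, 1.0088, 2.7194)

step 1: θ'=2.7194 (R=0.4000) → pose (1.3175, -0.8351, 2.7194)
step 2: θ'=2.7194 (straight) → pose (-0.9630, 0.1893, 2.7194)
step 3: θ'=2.7194 (straight) → pose (-2.7874, 1.0088, 2.7194)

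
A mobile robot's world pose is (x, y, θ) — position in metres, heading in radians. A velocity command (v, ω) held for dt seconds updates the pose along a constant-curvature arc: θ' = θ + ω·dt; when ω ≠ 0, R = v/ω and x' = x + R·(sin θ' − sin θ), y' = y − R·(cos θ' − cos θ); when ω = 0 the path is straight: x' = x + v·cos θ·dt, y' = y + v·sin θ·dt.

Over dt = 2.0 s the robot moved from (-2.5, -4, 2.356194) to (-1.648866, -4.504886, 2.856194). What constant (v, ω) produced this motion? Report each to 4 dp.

Δθ = 2.856194 − 2.356194 = 0.500000
ω = Δθ/dt = 0.500000/2.0 = 0.2500
R = Δx/(sin θ' − sin θ) = -2.0000
v = R·ω = -2.0000·0.2500 = -0.5000

v = -0.5000, ω = 0.2500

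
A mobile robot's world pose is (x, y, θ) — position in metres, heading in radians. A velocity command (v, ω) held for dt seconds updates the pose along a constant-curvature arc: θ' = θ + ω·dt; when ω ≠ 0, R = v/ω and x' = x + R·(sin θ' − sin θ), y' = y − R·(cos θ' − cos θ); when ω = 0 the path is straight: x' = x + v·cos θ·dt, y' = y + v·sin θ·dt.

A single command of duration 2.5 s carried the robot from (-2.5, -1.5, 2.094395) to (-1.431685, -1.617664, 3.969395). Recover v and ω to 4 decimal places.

v = -0.5000, ω = 0.7500

Δθ = 3.969395 − 2.094395 = 1.875000
ω = Δθ/dt = 1.875000/2.5 = 0.7500
R = Δx/(sin θ' − sin θ) = -0.6667
v = R·ω = -0.6667·0.7500 = -0.5000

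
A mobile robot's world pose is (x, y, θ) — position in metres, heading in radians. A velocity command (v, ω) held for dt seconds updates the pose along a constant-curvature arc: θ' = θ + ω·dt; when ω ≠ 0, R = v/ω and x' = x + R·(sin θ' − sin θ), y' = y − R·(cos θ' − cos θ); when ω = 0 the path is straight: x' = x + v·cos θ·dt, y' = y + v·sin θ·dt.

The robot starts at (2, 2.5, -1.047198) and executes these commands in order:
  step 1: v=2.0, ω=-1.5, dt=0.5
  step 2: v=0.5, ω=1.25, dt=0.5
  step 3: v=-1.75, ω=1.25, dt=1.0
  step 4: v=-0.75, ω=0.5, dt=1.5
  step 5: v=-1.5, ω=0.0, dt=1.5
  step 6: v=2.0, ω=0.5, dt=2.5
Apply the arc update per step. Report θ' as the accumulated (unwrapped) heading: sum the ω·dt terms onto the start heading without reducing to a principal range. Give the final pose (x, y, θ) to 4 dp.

step 1: θ'=-1.7972 (R=-1.3333) → pose (2.1446, 1.5340, -1.7972)
step 2: θ'=-1.1722 (R=0.4000) → pose (2.1658, 1.2890, -1.1722)
step 3: θ'=0.0778 (R=-1.4000) → pose (0.7667, 2.1414, 0.0778)
step 4: θ'=0.8278 (R=-1.5000) → pose (-0.2214, 1.6607, 0.8278)
step 5: θ'=0.8278 (straight) → pose (-1.7435, 0.0037, 0.8278)
step 6: θ'=2.0778 (R=4.0000) → pose (-1.1925, 4.6519, 2.0778)

(-1.1925, 4.6519, 2.0778)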